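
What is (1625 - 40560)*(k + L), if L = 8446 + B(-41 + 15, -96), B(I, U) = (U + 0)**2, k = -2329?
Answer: -596990355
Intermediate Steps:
B(I, U) = U**2
L = 17662 (L = 8446 + (-96)**2 = 8446 + 9216 = 17662)
(1625 - 40560)*(k + L) = (1625 - 40560)*(-2329 + 17662) = -38935*15333 = -596990355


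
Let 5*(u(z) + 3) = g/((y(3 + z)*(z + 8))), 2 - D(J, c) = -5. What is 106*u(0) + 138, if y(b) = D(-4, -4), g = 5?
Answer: -4987/28 ≈ -178.11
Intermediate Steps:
D(J, c) = 7 (D(J, c) = 2 - 1*(-5) = 2 + 5 = 7)
y(b) = 7
u(z) = -3 + 1/(56 + 7*z) (u(z) = -3 + (5/((7*(z + 8))))/5 = -3 + (5/((7*(8 + z))))/5 = -3 + (5/(56 + 7*z))/5 = -3 + 1/(56 + 7*z))
106*u(0) + 138 = 106*((-167 - 21*0)/(7*(8 + 0))) + 138 = 106*((1/7)*(-167 + 0)/8) + 138 = 106*((1/7)*(1/8)*(-167)) + 138 = 106*(-167/56) + 138 = -8851/28 + 138 = -4987/28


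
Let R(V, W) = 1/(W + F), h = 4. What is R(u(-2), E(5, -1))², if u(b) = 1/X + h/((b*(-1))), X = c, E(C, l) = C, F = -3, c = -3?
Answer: ¼ ≈ 0.25000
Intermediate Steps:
X = -3
u(b) = -⅓ - 4/b (u(b) = 1/(-3) + 4/((b*(-1))) = 1*(-⅓) + 4/((-b)) = -⅓ + 4*(-1/b) = -⅓ - 4/b)
R(V, W) = 1/(-3 + W) (R(V, W) = 1/(W - 3) = 1/(-3 + W))
R(u(-2), E(5, -1))² = (1/(-3 + 5))² = (1/2)² = (½)² = ¼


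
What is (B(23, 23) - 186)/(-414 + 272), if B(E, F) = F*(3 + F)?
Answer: -206/71 ≈ -2.9014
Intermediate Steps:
(B(23, 23) - 186)/(-414 + 272) = (23*(3 + 23) - 186)/(-414 + 272) = (23*26 - 186)/(-142) = (598 - 186)*(-1/142) = 412*(-1/142) = -206/71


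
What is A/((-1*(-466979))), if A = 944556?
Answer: 944556/466979 ≈ 2.0227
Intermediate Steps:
A/((-1*(-466979))) = 944556/((-1*(-466979))) = 944556/466979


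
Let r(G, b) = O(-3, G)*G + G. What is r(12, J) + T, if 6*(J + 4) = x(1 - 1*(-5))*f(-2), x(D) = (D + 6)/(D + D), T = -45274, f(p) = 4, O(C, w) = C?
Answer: -45298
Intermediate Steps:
x(D) = (6 + D)/(2*D) (x(D) = (6 + D)/((2*D)) = (6 + D)*(1/(2*D)) = (6 + D)/(2*D))
J = -10/3 (J = -4 + (((6 + (1 - 1*(-5)))/(2*(1 - 1*(-5))))*4)/6 = -4 + (((6 + (1 + 5))/(2*(1 + 5)))*4)/6 = -4 + (((1/2)*(6 + 6)/6)*4)/6 = -4 + (((1/2)*(1/6)*12)*4)/6 = -4 + (1*4)/6 = -4 + (1/6)*4 = -4 + 2/3 = -10/3 ≈ -3.3333)
r(G, b) = -2*G (r(G, b) = -3*G + G = -2*G)
r(12, J) + T = -2*12 - 45274 = -24 - 45274 = -45298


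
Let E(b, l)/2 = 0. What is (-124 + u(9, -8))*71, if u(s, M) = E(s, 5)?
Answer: -8804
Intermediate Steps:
E(b, l) = 0 (E(b, l) = 2*0 = 0)
u(s, M) = 0
(-124 + u(9, -8))*71 = (-124 + 0)*71 = -124*71 = -8804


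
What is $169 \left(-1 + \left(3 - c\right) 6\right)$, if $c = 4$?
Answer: $-1183$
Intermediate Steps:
$169 \left(-1 + \left(3 - c\right) 6\right) = 169 \left(-1 + \left(3 - 4\right) 6\right) = 169 \left(-1 - 6\right) = 169 \left(-7\right) = -1183$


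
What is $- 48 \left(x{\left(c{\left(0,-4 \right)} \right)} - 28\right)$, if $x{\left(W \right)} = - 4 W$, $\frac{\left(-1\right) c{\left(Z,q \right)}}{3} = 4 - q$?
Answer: $-3264$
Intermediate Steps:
$c{\left(Z,q \right)} = -12 + 3 q$ ($c{\left(Z,q \right)} = - 3 \left(4 - q\right) = -12 + 3 q$)
$- 48 \left(x{\left(c{\left(0,-4 \right)} \right)} - 28\right) = - 48 \left(- 4 \left(-12 + 3 \left(-4\right)\right) - 28\right) = - 48 \left(- 4 \left(-12 - 12\right) - 28\right) = - 48 \left(\left(-4\right) \left(-24\right) - 28\right) = - 48 \left(96 - 28\right) = \left(-48\right) 68 = -3264$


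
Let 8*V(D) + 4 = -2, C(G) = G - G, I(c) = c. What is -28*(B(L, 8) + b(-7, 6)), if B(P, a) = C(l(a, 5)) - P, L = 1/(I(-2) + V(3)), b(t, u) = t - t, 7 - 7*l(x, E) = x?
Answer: -112/11 ≈ -10.182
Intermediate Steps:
l(x, E) = 1 - x/7
C(G) = 0
V(D) = -¾ (V(D) = -½ + (⅛)*(-2) = -½ - ¼ = -¾)
b(t, u) = 0
L = -4/11 (L = 1/(-2 - ¾) = 1/(-11/4) = -4/11 ≈ -0.36364)
B(P, a) = -P (B(P, a) = 0 - P = -P)
-28*(B(L, 8) + b(-7, 6)) = -28*(-1*(-4/11) + 0) = -28*(4/11 + 0) = -28*4/11 = -112/11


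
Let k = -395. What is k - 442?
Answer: -837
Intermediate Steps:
k - 442 = -395 - 442 = -837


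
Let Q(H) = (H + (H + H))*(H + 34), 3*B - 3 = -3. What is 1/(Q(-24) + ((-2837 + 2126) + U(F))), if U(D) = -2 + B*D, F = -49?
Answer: -1/1433 ≈ -0.00069784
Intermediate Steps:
B = 0 (B = 1 + (⅓)*(-3) = 1 - 1 = 0)
Q(H) = 3*H*(34 + H) (Q(H) = (H + 2*H)*(34 + H) = (3*H)*(34 + H) = 3*H*(34 + H))
U(D) = -2 (U(D) = -2 + 0*D = -2 + 0 = -2)
1/(Q(-24) + ((-2837 + 2126) + U(F))) = 1/(3*(-24)*(34 - 24) + ((-2837 + 2126) - 2)) = 1/(3*(-24)*10 + (-711 - 2)) = 1/(-720 - 713) = 1/(-1433) = -1/1433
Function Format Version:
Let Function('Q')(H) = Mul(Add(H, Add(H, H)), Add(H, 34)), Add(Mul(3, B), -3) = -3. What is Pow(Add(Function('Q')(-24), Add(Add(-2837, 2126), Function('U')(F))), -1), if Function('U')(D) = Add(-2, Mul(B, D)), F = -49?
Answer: Rational(-1, 1433) ≈ -0.00069784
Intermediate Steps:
B = 0 (B = Add(1, Mul(Rational(1, 3), -3)) = Add(1, -1) = 0)
Function('Q')(H) = Mul(3, H, Add(34, H)) (Function('Q')(H) = Mul(Add(H, Mul(2, H)), Add(34, H)) = Mul(Mul(3, H), Add(34, H)) = Mul(3, H, Add(34, H)))
Function('U')(D) = -2 (Function('U')(D) = Add(-2, Mul(0, D)) = Add(-2, 0) = -2)
Pow(Add(Function('Q')(-24), Add(Add(-2837, 2126), Function('U')(F))), -1) = Pow(Add(Mul(3, -24, Add(34, -24)), Add(Add(-2837, 2126), -2)), -1) = Pow(Add(Mul(3, -24, 10), Add(-711, -2)), -1) = Pow(Add(-720, -713), -1) = Pow(-1433, -1) = Rational(-1, 1433)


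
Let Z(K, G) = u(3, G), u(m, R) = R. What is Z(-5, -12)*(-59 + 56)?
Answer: 36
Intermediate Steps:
Z(K, G) = G
Z(-5, -12)*(-59 + 56) = -12*(-59 + 56) = -12*(-3) = 36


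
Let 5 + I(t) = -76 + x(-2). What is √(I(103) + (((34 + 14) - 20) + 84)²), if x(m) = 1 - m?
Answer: √12466 ≈ 111.65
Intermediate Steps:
I(t) = -78 (I(t) = -5 + (-76 + (1 - 1*(-2))) = -5 + (-76 + (1 + 2)) = -5 + (-76 + 3) = -5 - 73 = -78)
√(I(103) + (((34 + 14) - 20) + 84)²) = √(-78 + (((34 + 14) - 20) + 84)²) = √(-78 + ((48 - 20) + 84)²) = √(-78 + (28 + 84)²) = √(-78 + 112²) = √(-78 + 12544) = √12466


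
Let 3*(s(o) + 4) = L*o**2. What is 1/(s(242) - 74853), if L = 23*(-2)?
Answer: -3/2918515 ≈ -1.0279e-6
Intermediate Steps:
L = -46
s(o) = -4 - 46*o**2/3 (s(o) = -4 + (-46*o**2)/3 = -4 - 46*o**2/3)
1/(s(242) - 74853) = 1/((-4 - 46/3*242**2) - 74853) = 1/((-4 - 46/3*58564) - 74853) = 1/((-4 - 2693944/3) - 74853) = 1/(-2693956/3 - 74853) = 1/(-2918515/3) = -3/2918515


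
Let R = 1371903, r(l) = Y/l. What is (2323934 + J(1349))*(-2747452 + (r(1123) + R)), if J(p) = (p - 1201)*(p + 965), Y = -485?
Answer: -4118909369248872/1123 ≈ -3.6678e+12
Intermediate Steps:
J(p) = (-1201 + p)*(965 + p)
r(l) = -485/l
(2323934 + J(1349))*(-2747452 + (r(1123) + R)) = (2323934 + (-1158965 + 1349² - 236*1349))*(-2747452 + (-485/1123 + 1371903)) = (2323934 + (-1158965 + 1819801 - 318364))*(-2747452 + (-485*1/1123 + 1371903)) = (2323934 + 342472)*(-2747452 + (-485/1123 + 1371903)) = 2666406*(-2747452 + 1540646584/1123) = 2666406*(-1544742012/1123) = -4118909369248872/1123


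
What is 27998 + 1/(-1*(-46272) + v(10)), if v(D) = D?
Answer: 1295803437/46282 ≈ 27998.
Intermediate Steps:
27998 + 1/(-1*(-46272) + v(10)) = 27998 + 1/(-1*(-46272) + 10) = 27998 + 1/(46272 + 10) = 27998 + 1/46282 = 1295803437/46282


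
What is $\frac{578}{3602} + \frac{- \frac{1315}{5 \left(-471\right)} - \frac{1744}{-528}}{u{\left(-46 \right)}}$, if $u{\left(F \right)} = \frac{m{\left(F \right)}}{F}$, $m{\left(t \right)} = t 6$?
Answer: $\frac{22507330}{27992943} \approx 0.80404$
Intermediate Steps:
$m{\left(t \right)} = 6 t$
$u{\left(F \right)} = 6$ ($u{\left(F \right)} = \frac{6 F}{F} = 6$)
$\frac{578}{3602} + \frac{- \frac{1315}{5 \left(-471\right)} - \frac{1744}{-528}}{u{\left(-46 \right)}} = \frac{578}{3602} + \frac{- \frac{1315}{5 \left(-471\right)} - \frac{1744}{-528}}{6} = 578 \cdot \frac{1}{3602} + \left(- \frac{1315}{-2355} - - \frac{109}{33}\right) \frac{1}{6} = \frac{289}{1801} + \left(\left(-1315\right) \left(- \frac{1}{2355}\right) + \frac{109}{33}\right) \frac{1}{6} = \frac{289}{1801} + \left(\frac{263}{471} + \frac{109}{33}\right) \frac{1}{6} = \frac{289}{1801} + \frac{20006}{5181} \cdot \frac{1}{6} = \frac{289}{1801} + \frac{10003}{15543} = \frac{22507330}{27992943}$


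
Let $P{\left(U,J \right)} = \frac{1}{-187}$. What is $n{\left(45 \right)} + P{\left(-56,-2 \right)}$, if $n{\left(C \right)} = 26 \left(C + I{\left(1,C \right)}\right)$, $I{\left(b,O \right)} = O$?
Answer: $\frac{437579}{187} \approx 2340.0$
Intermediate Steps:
$P{\left(U,J \right)} = - \frac{1}{187}$
$n{\left(C \right)} = 52 C$ ($n{\left(C \right)} = 26 \left(C + C\right) = 26 \cdot 2 C = 52 C$)
$n{\left(45 \right)} + P{\left(-56,-2 \right)} = 52 \cdot 45 - \frac{1}{187} = 2340 - \frac{1}{187} = \frac{437579}{187}$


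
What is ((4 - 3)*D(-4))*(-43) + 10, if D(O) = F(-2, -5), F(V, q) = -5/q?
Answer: -33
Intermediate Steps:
D(O) = 1 (D(O) = -5/(-5) = -5*(-1/5) = 1)
((4 - 3)*D(-4))*(-43) + 10 = ((4 - 3)*1)*(-43) + 10 = (1*1)*(-43) + 10 = 1*(-43) + 10 = -43 + 10 = -33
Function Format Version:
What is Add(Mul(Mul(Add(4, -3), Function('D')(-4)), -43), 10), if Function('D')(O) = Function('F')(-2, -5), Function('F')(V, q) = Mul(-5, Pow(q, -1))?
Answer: -33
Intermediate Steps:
Function('D')(O) = 1 (Function('D')(O) = Mul(-5, Pow(-5, -1)) = Mul(-5, Rational(-1, 5)) = 1)
Add(Mul(Mul(Add(4, -3), Function('D')(-4)), -43), 10) = Add(Mul(Mul(Add(4, -3), 1), -43), 10) = Add(Mul(Mul(1, 1), -43), 10) = Add(Mul(1, -43), 10) = Add(-43, 10) = -33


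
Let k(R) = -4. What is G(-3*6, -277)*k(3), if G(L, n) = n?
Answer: 1108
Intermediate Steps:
G(-3*6, -277)*k(3) = -277*(-4) = 1108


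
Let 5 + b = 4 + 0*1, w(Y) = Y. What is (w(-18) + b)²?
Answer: 361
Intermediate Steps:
b = -1 (b = -5 + (4 + 0*1) = -5 + (4 + 0) = -5 + 4 = -1)
(w(-18) + b)² = (-18 - 1)² = (-19)² = 361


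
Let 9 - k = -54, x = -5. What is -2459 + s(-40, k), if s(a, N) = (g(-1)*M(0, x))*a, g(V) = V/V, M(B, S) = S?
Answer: -2259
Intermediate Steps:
k = 63 (k = 9 - 1*(-54) = 9 + 54 = 63)
g(V) = 1
s(a, N) = -5*a (s(a, N) = (1*(-5))*a = -5*a)
-2459 + s(-40, k) = -2459 - 5*(-40) = -2459 + 200 = -2259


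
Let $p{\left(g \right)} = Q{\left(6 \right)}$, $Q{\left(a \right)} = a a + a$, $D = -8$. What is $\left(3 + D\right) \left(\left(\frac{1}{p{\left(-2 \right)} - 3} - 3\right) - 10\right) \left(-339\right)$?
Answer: $- \frac{285890}{13} \approx -21992.0$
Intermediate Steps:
$Q{\left(a \right)} = a + a^{2}$ ($Q{\left(a \right)} = a^{2} + a = a + a^{2}$)
$p{\left(g \right)} = 42$ ($p{\left(g \right)} = 6 \left(1 + 6\right) = 6 \cdot 7 = 42$)
$\left(3 + D\right) \left(\left(\frac{1}{p{\left(-2 \right)} - 3} - 3\right) - 10\right) \left(-339\right) = \left(3 - 8\right) \left(\left(\frac{1}{42 - 3} - 3\right) - 10\right) \left(-339\right) = - 5 \left(\left(\frac{1}{39} - 3\right) - 10\right) \left(-339\right) = - 5 \left(- \frac{116}{39} - 10\right) \left(-339\right) = \left(-5\right) \left(- \frac{506}{39}\right) \left(-339\right) = \frac{2530}{39} \left(-339\right) = - \frac{285890}{13}$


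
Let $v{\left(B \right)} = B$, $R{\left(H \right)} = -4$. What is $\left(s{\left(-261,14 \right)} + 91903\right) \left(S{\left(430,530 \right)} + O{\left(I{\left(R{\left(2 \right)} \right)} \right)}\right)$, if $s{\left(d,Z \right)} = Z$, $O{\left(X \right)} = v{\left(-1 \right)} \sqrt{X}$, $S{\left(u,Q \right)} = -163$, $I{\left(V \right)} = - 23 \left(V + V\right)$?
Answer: $-14982471 - 183834 \sqrt{46} \approx -1.6229 \cdot 10^{7}$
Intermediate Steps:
$I{\left(V \right)} = - 46 V$ ($I{\left(V \right)} = - 23 \cdot 2 V = - 46 V$)
$O{\left(X \right)} = - \sqrt{X}$
$\left(s{\left(-261,14 \right)} + 91903\right) \left(S{\left(430,530 \right)} + O{\left(I{\left(R{\left(2 \right)} \right)} \right)}\right) = \left(14 + 91903\right) \left(-163 - \sqrt{\left(-46\right) \left(-4\right)}\right) = 91917 \left(-163 - \sqrt{184}\right) = 91917 \left(-163 - 2 \sqrt{46}\right) = -14982471 - 183834 \sqrt{46}$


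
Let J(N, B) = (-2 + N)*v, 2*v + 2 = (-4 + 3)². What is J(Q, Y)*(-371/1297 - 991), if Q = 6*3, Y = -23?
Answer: 10285584/1297 ≈ 7930.3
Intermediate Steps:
v = -½ (v = -1 + (-4 + 3)²/2 = -1 + (½)*(-1)² = -1 + (½)*1 = -1 + ½ = -½ ≈ -0.50000)
Q = 18
J(N, B) = 1 - N/2 (J(N, B) = (-2 + N)*(-½) = 1 - N/2)
J(Q, Y)*(-371/1297 - 991) = (1 - ½*18)*(-371/1297 - 991) = (1 - 9)*(-371*1/1297 - 991) = -8*(-371/1297 - 991) = -8*(-1285698/1297) = 10285584/1297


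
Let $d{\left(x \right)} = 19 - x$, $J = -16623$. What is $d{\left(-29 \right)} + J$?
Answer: $-16575$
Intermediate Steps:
$d{\left(-29 \right)} + J = \left(19 - -29\right) - 16623 = \left(19 + 29\right) - 16623 = 48 - 16623 = -16575$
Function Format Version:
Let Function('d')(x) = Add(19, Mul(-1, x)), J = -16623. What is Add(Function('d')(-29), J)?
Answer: -16575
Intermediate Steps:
Add(Function('d')(-29), J) = Add(Add(19, Mul(-1, -29)), -16623) = Add(Add(19, 29), -16623) = Add(48, -16623) = -16575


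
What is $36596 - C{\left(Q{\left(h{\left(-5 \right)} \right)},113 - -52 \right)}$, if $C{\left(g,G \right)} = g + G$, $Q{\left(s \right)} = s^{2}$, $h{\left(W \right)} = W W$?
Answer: $35806$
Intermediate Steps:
$h{\left(W \right)} = W^{2}$
$C{\left(g,G \right)} = G + g$
$36596 - C{\left(Q{\left(h{\left(-5 \right)} \right)},113 - -52 \right)} = 36596 - \left(\left(113 - -52\right) + \left(\left(-5\right)^{2}\right)^{2}\right) = 36596 - \left(\left(113 + 52\right) + 25^{2}\right) = 36596 - \left(165 + 625\right) = 36596 - 790 = 35806$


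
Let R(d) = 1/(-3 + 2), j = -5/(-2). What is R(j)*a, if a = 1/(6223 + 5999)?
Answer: -1/12222 ≈ -8.1820e-5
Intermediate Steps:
j = 5/2 (j = -5*(-½) = 5/2 ≈ 2.5000)
R(d) = -1 (R(d) = 1/(-1) = -1)
a = 1/12222 ≈ 8.1820e-5
R(j)*a = -1*1/12222 = -1/12222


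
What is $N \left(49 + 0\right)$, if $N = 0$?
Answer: $0$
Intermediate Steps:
$N \left(49 + 0\right) = 0 \left(49 + 0\right) = 0 \cdot 49 = 0$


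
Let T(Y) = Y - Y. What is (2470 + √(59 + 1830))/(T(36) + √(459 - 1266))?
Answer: I*√807*(-2470 - √1889)/807 ≈ -88.478*I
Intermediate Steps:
T(Y) = 0
(2470 + √(59 + 1830))/(T(36) + √(459 - 1266)) = (2470 + √(59 + 1830))/(0 + √(459 - 1266)) = (2470 + √1889)/(0 + √(-807)) = (2470 + √1889)/(0 + I*√807) = (2470 + √1889)/((I*√807)) = (2470 + √1889)*(-I*√807/807) = -I*√807*(2470 + √1889)/807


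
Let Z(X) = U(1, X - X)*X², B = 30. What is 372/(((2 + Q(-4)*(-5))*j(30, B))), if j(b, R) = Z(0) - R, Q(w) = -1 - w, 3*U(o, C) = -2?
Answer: 62/65 ≈ 0.95385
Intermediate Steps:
U(o, C) = -⅔ (U(o, C) = (⅓)*(-2) = -⅔)
Z(X) = -2*X²/3
j(b, R) = -R (j(b, R) = -⅔*0² - R = -⅔*0 - R = 0 - R = -R)
372/(((2 + Q(-4)*(-5))*j(30, B))) = 372/(((2 + (-1 - 1*(-4))*(-5))*(-1*30))) = 372/(((2 + (-1 + 4)*(-5))*(-30))) = 372/(((2 + 3*(-5))*(-30))) = 372/(((2 - 15)*(-30))) = 372/((-13*(-30))) = 372/390 = 372*(1/390) = 62/65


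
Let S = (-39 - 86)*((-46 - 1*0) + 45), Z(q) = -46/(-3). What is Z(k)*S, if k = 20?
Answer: 5750/3 ≈ 1916.7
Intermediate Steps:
Z(q) = 46/3 (Z(q) = -46*(-⅓) = 46/3)
S = 125 (S = -125*((-46 + 0) + 45) = -125*(-46 + 45) = -125*(-1) = 125)
Z(k)*S = (46/3)*125 = 5750/3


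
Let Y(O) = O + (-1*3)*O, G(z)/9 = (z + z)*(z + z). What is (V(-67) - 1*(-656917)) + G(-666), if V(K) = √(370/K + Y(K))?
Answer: 16624933 + 4*√36046/67 ≈ 1.6625e+7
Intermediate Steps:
G(z) = 36*z² (G(z) = 9*((z + z)*(z + z)) = 9*((2*z)*(2*z)) = 9*(4*z²) = 36*z²)
Y(O) = -2*O (Y(O) = O - 3*O = -2*O)
V(K) = √(-2*K + 370/K) (V(K) = √(370/K - 2*K) = √(-2*K + 370/K))
(V(-67) - 1*(-656917)) + G(-666) = (√(-2*(-67) + 370/(-67)) - 1*(-656917)) + 36*(-666)² = (√(134 + 370*(-1/67)) + 656917) + 36*443556 = (√(134 - 370/67) + 656917) + 15968016 = (√(8608/67) + 656917) + 15968016 = (4*√36046/67 + 656917) + 15968016 = (656917 + 4*√36046/67) + 15968016 = 16624933 + 4*√36046/67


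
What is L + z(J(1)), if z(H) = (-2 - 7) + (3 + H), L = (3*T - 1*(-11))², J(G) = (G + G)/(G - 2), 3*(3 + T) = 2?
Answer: 8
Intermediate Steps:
T = -7/3 (T = -3 + (⅓)*2 = -3 + ⅔ = -7/3 ≈ -2.3333)
J(G) = 2*G/(-2 + G) (J(G) = (2*G)/(-2 + G) = 2*G/(-2 + G))
L = 16 (L = (3*(-7/3) - 1*(-11))² = (-7 + 11)² = 4² = 16)
z(H) = -6 + H (z(H) = -9 + (3 + H) = -6 + H)
L + z(J(1)) = 16 + (-6 + 2*1/(-2 + 1)) = 16 + (-6 + 2*1/(-1)) = 16 + (-6 + 2*1*(-1)) = 16 + (-6 - 2) = 16 - 8 = 8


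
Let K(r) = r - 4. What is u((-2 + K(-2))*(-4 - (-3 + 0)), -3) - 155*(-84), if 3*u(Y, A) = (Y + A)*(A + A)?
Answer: 13010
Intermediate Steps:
K(r) = -4 + r
u(Y, A) = 2*A*(A + Y)/3 (u(Y, A) = ((Y + A)*(A + A))/3 = ((A + Y)*(2*A))/3 = (2*A*(A + Y))/3 = 2*A*(A + Y)/3)
u((-2 + K(-2))*(-4 - (-3 + 0)), -3) - 155*(-84) = (⅔)*(-3)*(-3 + (-2 + (-4 - 2))*(-4 - (-3 + 0))) - 155*(-84) = (⅔)*(-3)*(-3 + (-2 - 6)*(-4 - 1*(-3))) + 13020 = (⅔)*(-3)*(-3 - 8*(-4 + 3)) + 13020 = (⅔)*(-3)*(-3 - 8*(-1)) + 13020 = (⅔)*(-3)*(-3 + 8) + 13020 = (⅔)*(-3)*5 + 13020 = -10 + 13020 = 13010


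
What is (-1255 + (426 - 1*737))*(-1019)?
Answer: 1595754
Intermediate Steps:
(-1255 + (426 - 1*737))*(-1019) = (-1255 + (426 - 737))*(-1019) = (-1255 - 311)*(-1019) = -1566*(-1019) = 1595754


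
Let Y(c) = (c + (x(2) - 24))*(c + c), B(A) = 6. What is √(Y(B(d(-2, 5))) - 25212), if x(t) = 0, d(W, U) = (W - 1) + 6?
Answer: 2*I*√6357 ≈ 159.46*I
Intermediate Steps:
d(W, U) = 5 + W (d(W, U) = (-1 + W) + 6 = 5 + W)
Y(c) = 2*c*(-24 + c) (Y(c) = (c + (0 - 24))*(c + c) = (c - 24)*(2*c) = (-24 + c)*(2*c) = 2*c*(-24 + c))
√(Y(B(d(-2, 5))) - 25212) = √(2*6*(-24 + 6) - 25212) = √(2*6*(-18) - 25212) = √(-216 - 25212) = √(-25428) = 2*I*√6357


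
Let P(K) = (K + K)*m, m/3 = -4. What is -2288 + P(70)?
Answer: -3968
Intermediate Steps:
m = -12 (m = 3*(-4) = -12)
P(K) = -24*K (P(K) = (K + K)*(-12) = (2*K)*(-12) = -24*K)
-2288 + P(70) = -2288 - 24*70 = -2288 - 1680 = -3968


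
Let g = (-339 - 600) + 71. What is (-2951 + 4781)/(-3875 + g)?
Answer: -610/1581 ≈ -0.38583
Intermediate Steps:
g = -868 (g = -939 + 71 = -868)
(-2951 + 4781)/(-3875 + g) = (-2951 + 4781)/(-3875 - 868) = 1830/(-4743) = 1830*(-1/4743) = -610/1581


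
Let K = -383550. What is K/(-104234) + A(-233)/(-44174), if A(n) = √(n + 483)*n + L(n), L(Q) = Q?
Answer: 652585547/177093566 + 1165*√10/44174 ≈ 3.7684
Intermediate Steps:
A(n) = n + n*√(483 + n) (A(n) = √(n + 483)*n + n = √(483 + n)*n + n = n*√(483 + n) + n = n + n*√(483 + n))
K/(-104234) + A(-233)/(-44174) = -383550/(-104234) - 233*(1 + √(483 - 233))/(-44174) = -383550*(-1/104234) - 233*(1 + √250)*(-1/44174) = 191775/52117 - 233*(1 + 5*√10)*(-1/44174) = 191775/52117 + (-233 - 1165*√10)*(-1/44174) = 191775/52117 + (233/44174 + 1165*√10/44174) = 652585547/177093566 + 1165*√10/44174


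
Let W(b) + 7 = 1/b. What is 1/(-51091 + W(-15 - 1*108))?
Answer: -123/6285055 ≈ -1.9570e-5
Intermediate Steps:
W(b) = -7 + 1/b
1/(-51091 + W(-15 - 1*108)) = 1/(-51091 + (-7 + 1/(-15 - 1*108))) = 1/(-51091 + (-7 + 1/(-15 - 108))) = 1/(-51091 + (-7 + 1/(-123))) = 1/(-51091 + (-7 - 1/123)) = 1/(-51091 - 862/123) = 1/(-6285055/123) = -123/6285055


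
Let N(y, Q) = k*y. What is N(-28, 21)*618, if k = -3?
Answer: 51912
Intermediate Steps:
N(y, Q) = -3*y
N(-28, 21)*618 = -3*(-28)*618 = 84*618 = 51912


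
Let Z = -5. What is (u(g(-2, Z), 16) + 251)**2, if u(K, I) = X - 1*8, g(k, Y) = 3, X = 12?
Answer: 65025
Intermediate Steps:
u(K, I) = 4 (u(K, I) = 12 - 1*8 = 12 - 8 = 4)
(u(g(-2, Z), 16) + 251)**2 = (4 + 251)**2 = 255**2 = 65025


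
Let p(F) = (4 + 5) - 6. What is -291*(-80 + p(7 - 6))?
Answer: 22407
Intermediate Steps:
p(F) = 3 (p(F) = 9 - 6 = 3)
-291*(-80 + p(7 - 6)) = -291*(-80 + 3) = -291*(-77) = 22407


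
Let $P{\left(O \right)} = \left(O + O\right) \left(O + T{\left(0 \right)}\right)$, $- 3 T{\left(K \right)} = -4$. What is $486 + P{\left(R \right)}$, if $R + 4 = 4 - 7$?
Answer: $\frac{1696}{3} \approx 565.33$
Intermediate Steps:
$T{\left(K \right)} = \frac{4}{3}$ ($T{\left(K \right)} = \left(- \frac{1}{3}\right) \left(-4\right) = \frac{4}{3}$)
$R = -7$ ($R = -4 + \left(4 - 7\right) = -4 - 3 = -7$)
$P{\left(O \right)} = 2 O \left(\frac{4}{3} + O\right)$ ($P{\left(O \right)} = \left(O + O\right) \left(O + \frac{4}{3}\right) = 2 O \left(\frac{4}{3} + O\right)$)
$486 + P{\left(R \right)} = 486 + \frac{2}{3} \left(-7\right) \left(4 + 3 \left(-7\right)\right) = 486 + \frac{2}{3} \left(-7\right) \left(4 - 21\right) = 486 + \frac{2}{3} \left(-7\right) \left(-17\right) = 486 + \frac{238}{3} = \frac{1696}{3}$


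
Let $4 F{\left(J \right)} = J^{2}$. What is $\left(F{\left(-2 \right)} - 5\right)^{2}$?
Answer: $16$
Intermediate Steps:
$F{\left(J \right)} = \frac{J^{2}}{4}$
$\left(F{\left(-2 \right)} - 5\right)^{2} = \left(\frac{\left(-2\right)^{2}}{4} - 5\right)^{2} = \left(\frac{1}{4} \cdot 4 - 5\right)^{2} = \left(1 - 5\right)^{2} = \left(-4\right)^{2} = 16$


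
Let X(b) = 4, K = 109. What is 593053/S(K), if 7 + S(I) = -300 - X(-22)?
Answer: -593053/311 ≈ -1906.9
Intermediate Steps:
S(I) = -311 (S(I) = -7 + (-300 - 1*4) = -7 + (-300 - 4) = -7 - 304 = -311)
593053/S(K) = 593053/(-311) = 593053*(-1/311) = -593053/311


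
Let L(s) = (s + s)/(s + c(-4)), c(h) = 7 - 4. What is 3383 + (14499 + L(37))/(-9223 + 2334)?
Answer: 465819723/137780 ≈ 3380.9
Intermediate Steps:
c(h) = 3
L(s) = 2*s/(3 + s) (L(s) = (s + s)/(s + 3) = (2*s)/(3 + s) = 2*s/(3 + s))
3383 + (14499 + L(37))/(-9223 + 2334) = 3383 + (14499 + 2*37/(3 + 37))/(-9223 + 2334) = 3383 + (14499 + 2*37/40)/(-6889) = 3383 + (14499 + 2*37*(1/40))*(-1/6889) = 3383 + (14499 + 37/20)*(-1/6889) = 3383 + (290017/20)*(-1/6889) = 3383 - 290017/137780 = 465819723/137780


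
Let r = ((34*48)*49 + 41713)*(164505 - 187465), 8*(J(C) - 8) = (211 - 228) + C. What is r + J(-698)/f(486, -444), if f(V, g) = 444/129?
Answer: -3307854207833/1184 ≈ -2.7938e+9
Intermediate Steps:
f(V, g) = 148/43 (f(V, g) = 444*(1/129) = 148/43)
J(C) = 47/8 + C/8 (J(C) = 8 + ((211 - 228) + C)/8 = 8 + (-17 + C)/8 = 8 + (-17/8 + C/8) = 47/8 + C/8)
r = -2793795760 (r = (1632*49 + 41713)*(-22960) = (79968 + 41713)*(-22960) = 121681*(-22960) = -2793795760)
r + J(-698)/f(486, -444) = -2793795760 + (47/8 + (⅛)*(-698))/(148/43) = -2793795760 + (47/8 - 349/4)*(43/148) = -2793795760 - 651/8*43/148 = -2793795760 - 27993/1184 = -3307854207833/1184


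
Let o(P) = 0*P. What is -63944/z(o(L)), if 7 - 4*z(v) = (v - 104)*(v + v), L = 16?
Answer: -255776/7 ≈ -36539.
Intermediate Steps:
o(P) = 0
z(v) = 7/4 - v*(-104 + v)/2 (z(v) = 7/4 - (v - 104)*(v + v)/4 = 7/4 - (-104 + v)*2*v/4 = 7/4 - v*(-104 + v)/2)
-63944/z(o(L)) = -63944/(7/4 + 52*0 - 1/2*0**2) = -63944/(7/4 + 0 - 1/2*0) = -63944/(7/4 + 0 + 0) = -63944/7/4 = -63944*4/7 = -255776/7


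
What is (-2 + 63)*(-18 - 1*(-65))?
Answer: 2867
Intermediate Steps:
(-2 + 63)*(-18 - 1*(-65)) = 61*(-18 + 65) = 61*47 = 2867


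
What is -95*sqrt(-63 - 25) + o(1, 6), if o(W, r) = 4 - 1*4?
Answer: -190*I*sqrt(22) ≈ -891.18*I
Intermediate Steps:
o(W, r) = 0 (o(W, r) = 4 - 4 = 0)
-95*sqrt(-63 - 25) + o(1, 6) = -95*sqrt(-63 - 25) + 0 = -190*I*sqrt(22) + 0 = -190*I*sqrt(22)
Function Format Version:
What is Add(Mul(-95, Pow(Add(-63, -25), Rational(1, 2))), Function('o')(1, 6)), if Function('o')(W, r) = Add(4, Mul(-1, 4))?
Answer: Mul(-190, I, Pow(22, Rational(1, 2))) ≈ Mul(-891.18, I)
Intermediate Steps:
Function('o')(W, r) = 0 (Function('o')(W, r) = Add(4, -4) = 0)
Add(Mul(-95, Pow(Add(-63, -25), Rational(1, 2))), Function('o')(1, 6)) = Add(Mul(-95, Pow(Add(-63, -25), Rational(1, 2))), 0) = Add(Mul(-95, Pow(-88, Rational(1, 2))), 0) = Add(Mul(-95, Mul(2, I, Pow(22, Rational(1, 2)))), 0) = Add(Mul(-190, I, Pow(22, Rational(1, 2))), 0) = Mul(-190, I, Pow(22, Rational(1, 2)))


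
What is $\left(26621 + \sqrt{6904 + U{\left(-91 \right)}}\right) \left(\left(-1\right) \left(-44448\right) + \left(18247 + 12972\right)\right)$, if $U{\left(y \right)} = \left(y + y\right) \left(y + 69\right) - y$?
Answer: $2014331207 + 75667 \sqrt{10999} \approx 2.0223 \cdot 10^{9}$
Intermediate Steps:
$U{\left(y \right)} = - y + 2 y \left(69 + y\right)$ ($U{\left(y \right)} = 2 y \left(69 + y\right) - y = - y + 2 y \left(69 + y\right)$)
$\left(26621 + \sqrt{6904 + U{\left(-91 \right)}}\right) \left(\left(-1\right) \left(-44448\right) + \left(18247 + 12972\right)\right) = \left(26621 + \sqrt{6904 - 91 \left(137 + 2 \left(-91\right)\right)}\right) \left(\left(-1\right) \left(-44448\right) + \left(18247 + 12972\right)\right) = \left(26621 + \sqrt{6904 - 91 \left(137 - 182\right)}\right) \left(44448 + 31219\right) = \left(26621 + \sqrt{6904 - -4095}\right) 75667 = \left(26621 + \sqrt{6904 + 4095}\right) 75667 = \left(26621 + \sqrt{10999}\right) 75667 = 2014331207 + 75667 \sqrt{10999}$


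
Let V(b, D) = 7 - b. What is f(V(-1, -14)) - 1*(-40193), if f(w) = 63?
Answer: 40256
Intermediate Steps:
f(V(-1, -14)) - 1*(-40193) = 63 - 1*(-40193) = 63 + 40193 = 40256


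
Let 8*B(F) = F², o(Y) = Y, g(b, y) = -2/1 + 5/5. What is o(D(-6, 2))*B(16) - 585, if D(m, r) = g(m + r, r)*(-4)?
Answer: -457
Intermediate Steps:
g(b, y) = -1 (g(b, y) = -2*1 + 5*(⅕) = -2 + 1 = -1)
D(m, r) = 4 (D(m, r) = -1*(-4) = 4)
B(F) = F²/8
o(D(-6, 2))*B(16) - 585 = 4*((⅛)*16²) - 585 = 4*((⅛)*256) - 585 = 4*32 - 585 = 128 - 585 = -457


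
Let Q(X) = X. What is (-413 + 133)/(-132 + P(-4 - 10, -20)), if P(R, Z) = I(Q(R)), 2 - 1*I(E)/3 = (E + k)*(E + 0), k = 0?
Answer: 20/51 ≈ 0.39216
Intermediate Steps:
I(E) = 6 - 3*E² (I(E) = 6 - 3*(E + 0)*(E + 0) = 6 - 3*E*E = 6 - 3*E²)
P(R, Z) = 6 - 3*R²
(-413 + 133)/(-132 + P(-4 - 10, -20)) = (-413 + 133)/(-132 + (6 - 3*(-4 - 10)²)) = -280/(-132 + (6 - 3*(-14)²)) = -280/(-132 + (6 - 3*196)) = -280/(-132 + (6 - 588)) = -280/(-132 - 582) = -280/(-714) = -280*(-1/714) = 20/51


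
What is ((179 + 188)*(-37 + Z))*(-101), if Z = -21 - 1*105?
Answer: 6041921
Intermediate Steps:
Z = -126 (Z = -21 - 105 = -126)
((179 + 188)*(-37 + Z))*(-101) = ((179 + 188)*(-37 - 126))*(-101) = (367*(-163))*(-101) = -59821*(-101) = 6041921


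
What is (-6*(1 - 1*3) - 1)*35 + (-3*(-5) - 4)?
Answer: 396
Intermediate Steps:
(-6*(1 - 1*3) - 1)*35 + (-3*(-5) - 4) = (-6*(1 - 3) - 1)*35 + (15 - 4) = (-6*(-2) - 1)*35 + 11 = (12 - 1)*35 + 11 = 11*35 + 11 = 385 + 11 = 396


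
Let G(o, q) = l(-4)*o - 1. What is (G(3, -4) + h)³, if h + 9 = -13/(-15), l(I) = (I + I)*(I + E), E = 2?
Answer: 198155287/3375 ≈ 58713.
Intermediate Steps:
l(I) = 2*I*(2 + I) (l(I) = (I + I)*(I + 2) = (2*I)*(2 + I) = 2*I*(2 + I))
h = -122/15 (h = -9 - 13/(-15) = -9 - 13*(-1/15) = -9 + 13/15 = -122/15 ≈ -8.1333)
G(o, q) = -1 + 16*o (G(o, q) = (2*(-4)*(2 - 4))*o - 1 = (2*(-4)*(-2))*o - 1 = 16*o - 1 = -1 + 16*o)
(G(3, -4) + h)³ = ((-1 + 16*3) - 122/15)³ = ((-1 + 48) - 122/15)³ = (47 - 122/15)³ = (583/15)³ = 198155287/3375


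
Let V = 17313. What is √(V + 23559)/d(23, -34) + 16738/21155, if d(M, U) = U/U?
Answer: 16738/21155 + 2*√10218 ≈ 202.96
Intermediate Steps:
d(M, U) = 1
√(V + 23559)/d(23, -34) + 16738/21155 = √(17313 + 23559)/1 + 16738/21155 = √40872*1 + 16738*(1/21155) = (2*√10218)*1 + 16738/21155 = 2*√10218 + 16738/21155 = 16738/21155 + 2*√10218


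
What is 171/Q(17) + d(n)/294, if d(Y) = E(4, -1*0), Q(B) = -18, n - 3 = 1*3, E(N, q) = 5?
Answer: -1394/147 ≈ -9.4830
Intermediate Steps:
n = 6 (n = 3 + 1*3 = 3 + 3 = 6)
d(Y) = 5
171/Q(17) + d(n)/294 = 171/(-18) + 5/294 = 171*(-1/18) + 5*(1/294) = -19/2 + 5/294 = -1394/147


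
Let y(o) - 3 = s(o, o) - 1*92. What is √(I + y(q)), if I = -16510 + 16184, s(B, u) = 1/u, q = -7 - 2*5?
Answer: 84*I*√17/17 ≈ 20.373*I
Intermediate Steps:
q = -17 (q = -7 - 10 = -17)
y(o) = -89 + 1/o (y(o) = 3 + (1/o - 1*92) = 3 + (1/o - 92) = 3 + (-92 + 1/o) = -89 + 1/o)
I = -326
√(I + y(q)) = √(-326 + (-89 + 1/(-17))) = √(-326 + (-89 - 1/17)) = √(-326 - 1514/17) = √(-7056/17) = 84*I*√17/17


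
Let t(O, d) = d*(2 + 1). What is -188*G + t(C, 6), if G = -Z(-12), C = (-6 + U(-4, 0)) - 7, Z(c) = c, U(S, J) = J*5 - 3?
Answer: -2238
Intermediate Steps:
U(S, J) = -3 + 5*J (U(S, J) = 5*J - 3 = -3 + 5*J)
C = -16 (C = (-6 + (-3 + 5*0)) - 7 = (-6 + (-3 + 0)) - 7 = (-6 - 3) - 7 = -9 - 7 = -16)
t(O, d) = 3*d (t(O, d) = d*3 = 3*d)
G = 12 (G = -1*(-12) = 12)
-188*G + t(C, 6) = -188*12 + 3*6 = -2256 + 18 = -2238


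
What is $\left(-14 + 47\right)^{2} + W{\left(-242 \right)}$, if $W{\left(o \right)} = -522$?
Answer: $567$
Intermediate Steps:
$\left(-14 + 47\right)^{2} + W{\left(-242 \right)} = \left(-14 + 47\right)^{2} - 522 = 33^{2} - 522 = 1089 - 522 = 567$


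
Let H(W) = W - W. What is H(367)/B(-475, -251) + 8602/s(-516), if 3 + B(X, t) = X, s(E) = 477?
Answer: 8602/477 ≈ 18.034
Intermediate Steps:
B(X, t) = -3 + X
H(W) = 0
H(367)/B(-475, -251) + 8602/s(-516) = 0/(-3 - 475) + 8602/477 = 0/(-478) + 8602*(1/477) = 0*(-1/478) + 8602/477 = 0 + 8602/477 = 8602/477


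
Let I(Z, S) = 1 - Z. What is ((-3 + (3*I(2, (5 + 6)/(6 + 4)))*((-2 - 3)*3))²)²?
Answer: 3111696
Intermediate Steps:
((-3 + (3*I(2, (5 + 6)/(6 + 4)))*((-2 - 3)*3))²)² = ((-3 + (3*(1 - 1*2))*((-2 - 3)*3))²)² = ((-3 + (3*(1 - 2))*(-5*3))²)² = ((-3 + (3*(-1))*(-15))²)² = ((-3 - 3*(-15))²)² = ((-3 + 45)²)² = (42²)² = 1764² = 3111696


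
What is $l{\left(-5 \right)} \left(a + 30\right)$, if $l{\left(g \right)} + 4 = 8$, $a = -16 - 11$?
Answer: $12$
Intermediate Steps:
$a = -27$ ($a = -16 - 11 = -27$)
$l{\left(g \right)} = 4$ ($l{\left(g \right)} = -4 + 8 = 4$)
$l{\left(-5 \right)} \left(a + 30\right) = 4 \left(-27 + 30\right) = 4 \cdot 3 = 12$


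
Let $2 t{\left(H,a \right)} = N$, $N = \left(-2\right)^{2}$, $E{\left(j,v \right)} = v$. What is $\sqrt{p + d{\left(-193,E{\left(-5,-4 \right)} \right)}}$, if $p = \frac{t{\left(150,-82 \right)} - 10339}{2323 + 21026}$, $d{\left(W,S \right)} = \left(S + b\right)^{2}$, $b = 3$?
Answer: $\frac{2 \sqrt{75954297}}{23349} \approx 0.74651$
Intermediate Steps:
$N = 4$
$t{\left(H,a \right)} = 2$ ($t{\left(H,a \right)} = \frac{1}{2} \cdot 4 = 2$)
$d{\left(W,S \right)} = \left(3 + S\right)^{2}$ ($d{\left(W,S \right)} = \left(S + 3\right)^{2} = \left(3 + S\right)^{2}$)
$p = - \frac{10337}{23349}$ ($p = \frac{2 - 10339}{2323 + 21026} = - \frac{10337}{23349} \approx -0.44272$)
$\sqrt{p + d{\left(-193,E{\left(-5,-4 \right)} \right)}} = \sqrt{- \frac{10337}{23349} + \left(3 - 4\right)^{2}} = \sqrt{- \frac{10337}{23349} + \left(-1\right)^{2}} = \sqrt{- \frac{10337}{23349} + 1} = \sqrt{\frac{13012}{23349}} = \frac{2 \sqrt{75954297}}{23349}$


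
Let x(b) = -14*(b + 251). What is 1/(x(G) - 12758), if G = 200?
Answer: -1/19072 ≈ -5.2433e-5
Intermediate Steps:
x(b) = -3514 - 14*b (x(b) = -14*(251 + b) = -3514 - 14*b)
1/(x(G) - 12758) = 1/((-3514 - 14*200) - 12758) = 1/((-3514 - 2800) - 12758) = 1/(-6314 - 12758) = 1/(-19072) = -1/19072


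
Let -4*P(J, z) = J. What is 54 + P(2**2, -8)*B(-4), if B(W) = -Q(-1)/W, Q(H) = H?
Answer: 217/4 ≈ 54.250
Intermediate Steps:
B(W) = 1/W (B(W) = -(-1)/W = 1/W)
P(J, z) = -J/4
54 + P(2**2, -8)*B(-4) = 54 - 1/4*2**2/(-4) = 54 - 1/4*4*(-1/4) = 54 - 1*(-1/4) = 54 + 1/4 = 217/4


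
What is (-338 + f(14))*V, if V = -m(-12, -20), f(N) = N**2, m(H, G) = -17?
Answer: -2414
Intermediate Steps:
V = 17 (V = -1*(-17) = 17)
(-338 + f(14))*V = (-338 + 14**2)*17 = (-338 + 196)*17 = -142*17 = -2414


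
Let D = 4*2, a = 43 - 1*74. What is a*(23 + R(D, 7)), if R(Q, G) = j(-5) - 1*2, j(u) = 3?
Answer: -744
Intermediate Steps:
a = -31 (a = 43 - 74 = -31)
D = 8
R(Q, G) = 1 (R(Q, G) = 3 - 1*2 = 3 - 2 = 1)
a*(23 + R(D, 7)) = -31*(23 + 1) = -31*24 = -744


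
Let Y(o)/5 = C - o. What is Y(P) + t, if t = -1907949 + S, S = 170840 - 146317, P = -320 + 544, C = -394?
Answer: -1886516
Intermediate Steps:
P = 224
S = 24523
Y(o) = -1970 - 5*o (Y(o) = 5*(-394 - o) = -1970 - 5*o)
t = -1883426 (t = -1907949 + 24523 = -1883426)
Y(P) + t = (-1970 - 5*224) - 1883426 = (-1970 - 1120) - 1883426 = -3090 - 1883426 = -1886516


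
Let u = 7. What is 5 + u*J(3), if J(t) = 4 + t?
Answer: 54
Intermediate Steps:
5 + u*J(3) = 5 + 7*(4 + 3) = 5 + 7*7 = 5 + 49 = 54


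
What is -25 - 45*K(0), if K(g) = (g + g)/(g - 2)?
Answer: -25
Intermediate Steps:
K(g) = 2*g/(-2 + g) (K(g) = (2*g)/(-2 + g) = 2*g/(-2 + g))
-25 - 45*K(0) = -25 - 90*0/(-2 + 0) = -25 - 90*0/(-2) = -25 - 90*0*(-1)/2 = -25 - 45*0 = -25 + 0 = -25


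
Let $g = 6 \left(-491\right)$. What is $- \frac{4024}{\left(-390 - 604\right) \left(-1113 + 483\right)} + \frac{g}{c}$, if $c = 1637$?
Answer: $- \frac{462857852}{256280535} \approx -1.8061$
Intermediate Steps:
$g = -2946$
$- \frac{4024}{\left(-390 - 604\right) \left(-1113 + 483\right)} + \frac{g}{c} = - \frac{4024}{\left(-390 - 604\right) \left(-1113 + 483\right)} - \frac{2946}{1637} = - \frac{4024}{\left(-994\right) \left(-630\right)} - \frac{2946}{1637} = - \frac{4024}{626220} - \frac{2946}{1637} = \left(-4024\right) \frac{1}{626220} - \frac{2946}{1637} = - \frac{1006}{156555} - \frac{2946}{1637} = - \frac{462857852}{256280535}$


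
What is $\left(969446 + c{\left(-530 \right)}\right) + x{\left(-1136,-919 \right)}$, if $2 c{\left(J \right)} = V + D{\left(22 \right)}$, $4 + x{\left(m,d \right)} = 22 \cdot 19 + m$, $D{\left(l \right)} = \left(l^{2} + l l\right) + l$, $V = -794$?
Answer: $968822$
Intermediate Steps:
$D{\left(l \right)} = l + 2 l^{2}$ ($D{\left(l \right)} = \left(l^{2} + l^{2}\right) + l = 2 l^{2} + l = l + 2 l^{2}$)
$x{\left(m,d \right)} = 414 + m$ ($x{\left(m,d \right)} = -4 + \left(22 \cdot 19 + m\right) = -4 + \left(418 + m\right) = 414 + m$)
$c{\left(J \right)} = 98$ ($c{\left(J \right)} = \frac{-794 + 22 \left(1 + 2 \cdot 22\right)}{2} = \frac{-794 + 22 \left(1 + 44\right)}{2} = \frac{-794 + 22 \cdot 45}{2} = \frac{-794 + 990}{2} = \frac{1}{2} \cdot 196 = 98$)
$\left(969446 + c{\left(-530 \right)}\right) + x{\left(-1136,-919 \right)} = \left(969446 + 98\right) + \left(414 - 1136\right) = 969544 - 722 = 968822$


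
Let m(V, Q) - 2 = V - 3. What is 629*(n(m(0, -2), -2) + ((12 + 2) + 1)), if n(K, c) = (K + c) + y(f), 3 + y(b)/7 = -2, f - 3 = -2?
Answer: -14467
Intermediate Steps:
f = 1 (f = 3 - 2 = 1)
y(b) = -35 (y(b) = -21 + 7*(-2) = -21 - 14 = -35)
m(V, Q) = -1 + V (m(V, Q) = 2 + (V - 3) = 2 + (-3 + V) = -1 + V)
n(K, c) = -35 + K + c (n(K, c) = (K + c) - 35 = -35 + K + c)
629*(n(m(0, -2), -2) + ((12 + 2) + 1)) = 629*((-35 + (-1 + 0) - 2) + ((12 + 2) + 1)) = 629*((-35 - 1 - 2) + (14 + 1)) = 629*(-38 + 15) = 629*(-23) = -14467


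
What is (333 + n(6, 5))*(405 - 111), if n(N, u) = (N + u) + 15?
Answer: 105546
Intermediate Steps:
n(N, u) = 15 + N + u
(333 + n(6, 5))*(405 - 111) = (333 + (15 + 6 + 5))*(405 - 111) = (333 + 26)*294 = 359*294 = 105546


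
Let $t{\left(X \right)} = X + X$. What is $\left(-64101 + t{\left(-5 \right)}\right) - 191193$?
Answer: $-255304$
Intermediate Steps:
$t{\left(X \right)} = 2 X$
$\left(-64101 + t{\left(-5 \right)}\right) - 191193 = \left(-64101 + 2 \left(-5\right)\right) - 191193 = \left(-64101 - 10\right) - 191193 = -64111 - 191193 = -255304$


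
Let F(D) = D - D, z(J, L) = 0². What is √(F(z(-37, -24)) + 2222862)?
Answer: √2222862 ≈ 1490.9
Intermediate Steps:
z(J, L) = 0
F(D) = 0
√(F(z(-37, -24)) + 2222862) = √(0 + 2222862) = √2222862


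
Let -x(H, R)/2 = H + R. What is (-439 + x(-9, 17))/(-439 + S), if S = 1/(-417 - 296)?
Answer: 324415/313008 ≈ 1.0364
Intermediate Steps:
x(H, R) = -2*H - 2*R (x(H, R) = -2*(H + R) = -2*H - 2*R)
S = -1/713 (S = 1/(-713) = -1/713 ≈ -0.0014025)
(-439 + x(-9, 17))/(-439 + S) = (-439 + (-2*(-9) - 2*17))/(-439 - 1/713) = (-439 + (18 - 34))/(-313008/713) = (-439 - 16)*(-713/313008) = -455*(-713/313008) = 324415/313008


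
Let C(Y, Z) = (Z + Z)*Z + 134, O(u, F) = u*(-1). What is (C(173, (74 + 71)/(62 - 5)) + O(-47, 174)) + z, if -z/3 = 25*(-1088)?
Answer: 265748519/3249 ≈ 81794.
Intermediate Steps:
O(u, F) = -u
C(Y, Z) = 134 + 2*Z**2 (C(Y, Z) = (2*Z)*Z + 134 = 2*Z**2 + 134 = 134 + 2*Z**2)
z = 81600 (z = -75*(-1088) = -3*(-27200) = 81600)
(C(173, (74 + 71)/(62 - 5)) + O(-47, 174)) + z = ((134 + 2*((74 + 71)/(62 - 5))**2) - 1*(-47)) + 81600 = ((134 + 2*(145/57)**2) + 47) + 81600 = ((134 + 2*(21025/3249)) + 47) + 81600 = ((134 + 42050/3249) + 47) + 81600 = (477416/3249 + 47) + 81600 = 630119/3249 + 81600 = 265748519/3249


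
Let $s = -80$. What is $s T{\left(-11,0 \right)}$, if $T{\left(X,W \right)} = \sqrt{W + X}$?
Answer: $- 80 i \sqrt{11} \approx - 265.33 i$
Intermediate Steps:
$s T{\left(-11,0 \right)} = - 80 \sqrt{0 - 11} = - 80 \sqrt{-11} = - 80 i \sqrt{11}$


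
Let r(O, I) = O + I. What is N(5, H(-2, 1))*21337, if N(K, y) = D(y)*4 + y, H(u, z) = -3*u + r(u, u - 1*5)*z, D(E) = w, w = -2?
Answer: -234707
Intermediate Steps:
D(E) = -2
r(O, I) = I + O
H(u, z) = -3*u + z*(-5 + 2*u) (H(u, z) = -3*u + ((u - 1*5) + u)*z = -3*u + ((u - 5) + u)*z = -3*u + ((-5 + u) + u)*z = -3*u + (-5 + 2*u)*z = -3*u + z*(-5 + 2*u))
N(K, y) = -8 + y (N(K, y) = -2*4 + y = -8 + y)
N(5, H(-2, 1))*21337 = (-8 + (-3*(-2) + 1*(-5 + 2*(-2))))*21337 = (-8 + (6 + 1*(-5 - 4)))*21337 = (-8 + (6 + 1*(-9)))*21337 = (-8 + (6 - 9))*21337 = (-8 - 3)*21337 = -11*21337 = -234707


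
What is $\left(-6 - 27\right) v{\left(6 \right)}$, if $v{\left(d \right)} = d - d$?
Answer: $0$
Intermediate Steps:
$v{\left(d \right)} = 0$
$\left(-6 - 27\right) v{\left(6 \right)} = \left(-6 - 27\right) 0 = \left(-33\right) 0 = 0$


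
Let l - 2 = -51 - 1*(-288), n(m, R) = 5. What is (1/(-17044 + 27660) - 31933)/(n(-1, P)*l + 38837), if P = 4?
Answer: -339000727/424979712 ≈ -0.79769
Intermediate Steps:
l = 239 (l = 2 + (-51 - 1*(-288)) = 2 + (-51 + 288) = 2 + 237 = 239)
(1/(-17044 + 27660) - 31933)/(n(-1, P)*l + 38837) = (1/(-17044 + 27660) - 31933)/(5*239 + 38837) = (1/10616 - 31933)/(1195 + 38837) = (1/10616 - 31933)/40032 = -339000727/10616*1/40032 = -339000727/424979712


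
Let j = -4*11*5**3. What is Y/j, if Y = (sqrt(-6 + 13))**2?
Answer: -7/5500 ≈ -0.0012727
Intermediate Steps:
j = -5500 (j = -44*125 = -5500)
Y = 7 (Y = (sqrt(7))**2 = 7)
Y/j = 7/(-5500) = 7*(-1/5500) = -7/5500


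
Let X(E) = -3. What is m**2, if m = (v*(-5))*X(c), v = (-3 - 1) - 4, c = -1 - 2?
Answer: 14400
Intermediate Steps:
c = -3
v = -8 (v = -4 - 4 = -8)
m = -120 (m = -8*(-5)*(-3) = 40*(-3) = -120)
m**2 = (-120)**2 = 14400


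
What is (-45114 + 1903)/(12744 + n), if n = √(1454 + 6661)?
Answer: -26222904/7733401 + 6173*√8115/23200203 ≈ -3.3669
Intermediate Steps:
n = √8115 ≈ 90.083
(-45114 + 1903)/(12744 + n) = (-45114 + 1903)/(12744 + √8115) = -43211/(12744 + √8115)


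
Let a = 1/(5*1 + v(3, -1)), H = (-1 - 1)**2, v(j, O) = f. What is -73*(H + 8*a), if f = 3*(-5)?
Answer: -1168/5 ≈ -233.60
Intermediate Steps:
f = -15
v(j, O) = -15
H = 4 (H = (-2)**2 = 4)
a = -1/10 (a = 1/(5*1 - 15) = 1/(5 - 15) = 1/(-10) = -1/10 ≈ -0.10000)
-73*(H + 8*a) = -73*(4 + 8*(-1/10)) = -73*(4 - 4/5) = -73*16/5 = -1168/5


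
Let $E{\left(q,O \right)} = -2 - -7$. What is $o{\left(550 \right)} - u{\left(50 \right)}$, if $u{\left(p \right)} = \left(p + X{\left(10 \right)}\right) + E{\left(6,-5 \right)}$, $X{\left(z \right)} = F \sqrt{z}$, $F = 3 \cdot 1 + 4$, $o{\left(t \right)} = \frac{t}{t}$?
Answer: $-54 - 7 \sqrt{10} \approx -76.136$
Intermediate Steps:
$o{\left(t \right)} = 1$
$F = 7$ ($F = 3 + 4 = 7$)
$X{\left(z \right)} = 7 \sqrt{z}$
$E{\left(q,O \right)} = 5$ ($E{\left(q,O \right)} = -2 + 7 = 5$)
$u{\left(p \right)} = 5 + p + 7 \sqrt{10}$ ($u{\left(p \right)} = \left(p + 7 \sqrt{10}\right) + 5 = 5 + p + 7 \sqrt{10}$)
$o{\left(550 \right)} - u{\left(50 \right)} = 1 - \left(5 + 50 + 7 \sqrt{10}\right) = 1 - \left(55 + 7 \sqrt{10}\right) = -54 - 7 \sqrt{10}$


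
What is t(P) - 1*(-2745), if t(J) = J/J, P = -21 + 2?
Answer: 2746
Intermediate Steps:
P = -19
t(J) = 1
t(P) - 1*(-2745) = 1 - 1*(-2745) = 1 + 2745 = 2746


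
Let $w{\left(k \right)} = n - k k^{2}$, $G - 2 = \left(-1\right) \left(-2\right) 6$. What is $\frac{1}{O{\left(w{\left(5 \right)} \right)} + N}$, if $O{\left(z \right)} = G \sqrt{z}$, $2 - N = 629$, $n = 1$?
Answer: $- \frac{627}{417433} - \frac{28 i \sqrt{31}}{417433} \approx -0.001502 - 0.00037347 i$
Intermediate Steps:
$N = -627$ ($N = 2 - 629 = -627$)
$G = 14$ ($G = 2 + \left(-1\right) \left(-2\right) 6 = 2 + 2 \cdot 6 = 2 + 12 = 14$)
$w{\left(k \right)} = 1 - k^{3}$ ($w{\left(k \right)} = 1 - k k^{2} = 1 - k^{3}$)
$O{\left(z \right)} = 14 \sqrt{z}$
$\frac{1}{O{\left(w{\left(5 \right)} \right)} + N} = \frac{1}{14 \sqrt{1 - 5^{3}} - 627} = \frac{1}{14 \sqrt{1 - 125} - 627} = \frac{1}{14 \sqrt{-124} - 627} = \frac{1}{14 \cdot 2 i \sqrt{31} - 627} = \frac{1}{28 i \sqrt{31} - 627} = \frac{1}{-627 + 28 i \sqrt{31}}$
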